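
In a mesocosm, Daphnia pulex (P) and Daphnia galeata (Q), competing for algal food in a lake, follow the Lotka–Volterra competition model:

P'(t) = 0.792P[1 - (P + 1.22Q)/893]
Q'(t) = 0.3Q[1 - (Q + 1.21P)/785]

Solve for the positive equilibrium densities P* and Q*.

P* ≈ 136, Q* ≈ 621

Setting both brackets to zero gives the nullclines P + 1.22Q = 893 and 1.21P + Q = 785.
Substituting Q = 785 - 1.21P into the first: P(1 - 1.22·1.21) = 893 - 1.22·785.
So P* = -64.7/-0.476 = 136, and then Q* = 785 - 1.21·136 = 621.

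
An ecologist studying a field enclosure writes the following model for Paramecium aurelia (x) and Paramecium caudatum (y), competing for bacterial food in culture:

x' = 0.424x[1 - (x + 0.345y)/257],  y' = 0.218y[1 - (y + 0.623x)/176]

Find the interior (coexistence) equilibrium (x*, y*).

x* ≈ 250, y* ≈ 20.2

Setting both brackets to zero gives the nullclines x + 0.345y = 257 and 0.623x + y = 176.
Substituting y = 176 - 0.623x into the first: x(1 - 0.345·0.623) = 257 - 0.345·176.
So x* = 196/0.785 = 250, and then y* = 176 - 0.623·250 = 20.2.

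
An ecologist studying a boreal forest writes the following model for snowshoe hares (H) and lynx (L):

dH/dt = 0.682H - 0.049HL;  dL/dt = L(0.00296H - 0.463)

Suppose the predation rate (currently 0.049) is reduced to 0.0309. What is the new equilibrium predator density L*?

L* ≈ 22.1

At the interior fixed point, setting dH/dt = 0 with H > 0 fixes L* = (prey growth rate)/(HL coefficient) — independent of the other coefficients.
With the change, L* = 0.682/0.0309 = 22.1; it rises from 13.9.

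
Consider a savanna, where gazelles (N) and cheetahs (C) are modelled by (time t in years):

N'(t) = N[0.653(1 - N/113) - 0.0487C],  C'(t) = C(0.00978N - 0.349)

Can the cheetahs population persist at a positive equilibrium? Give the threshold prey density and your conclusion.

Threshold N = 35.7; K > 35.7, so yes, the predator persists.

The predator equation gives dC/dt > 0 only when N > 0.349/0.00978 = 35.7.
Without the predator, N → K = 113. Since 113 > 35.7, the predator can invade and persist.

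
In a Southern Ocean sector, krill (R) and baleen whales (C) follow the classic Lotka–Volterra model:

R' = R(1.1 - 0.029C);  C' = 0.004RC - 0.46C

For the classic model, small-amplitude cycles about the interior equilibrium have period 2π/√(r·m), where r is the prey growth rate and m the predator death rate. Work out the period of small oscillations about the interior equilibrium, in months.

Here r = 1.1 and m = 0.46, so r·m = 0.506.
ω = √0.506 = 0.711 per month, hence T = 2π/ω ≈ 8.83 months.

T ≈ 8.83 months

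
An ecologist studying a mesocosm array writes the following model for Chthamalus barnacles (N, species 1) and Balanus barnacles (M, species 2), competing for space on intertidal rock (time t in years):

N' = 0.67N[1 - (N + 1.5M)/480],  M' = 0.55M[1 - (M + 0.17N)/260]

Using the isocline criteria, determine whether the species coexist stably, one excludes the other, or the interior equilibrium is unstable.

stable coexistence

Compare the nullcline intercepts: K1/α12 = 480/1.5 = 320 > K2 = 260; K2/α21 = 260/0.17 = 1530 > K1 = 480.
Since both inequalities hold, each species can invade when rare, so the interior equilibrium is stable.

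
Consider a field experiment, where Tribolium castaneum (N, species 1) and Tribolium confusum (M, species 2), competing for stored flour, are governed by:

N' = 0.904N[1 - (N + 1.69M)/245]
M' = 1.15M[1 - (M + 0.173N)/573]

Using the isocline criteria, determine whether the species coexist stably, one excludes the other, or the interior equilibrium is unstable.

species 2 excludes species 1

Compare the nullcline intercepts: K1/α12 = 245/1.69 = 145 < K2 = 573; K2/α21 = 573/0.173 = 3310 > K1 = 245.
Since the inequalities point opposite ways, species 2 can invade but species 1 cannot.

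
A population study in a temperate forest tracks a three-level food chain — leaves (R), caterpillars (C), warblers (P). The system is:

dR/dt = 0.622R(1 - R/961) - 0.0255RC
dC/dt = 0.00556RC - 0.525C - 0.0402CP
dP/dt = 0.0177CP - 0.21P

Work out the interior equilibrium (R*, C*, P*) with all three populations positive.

From dP/dt = 0: 0.0177C* = 0.21, so C* = 11.9.
From dR/dt = 0: 0.622(1 - R*/961) = 0.0255·11.9, giving R* = 961·(1 - 0.486) = 494.
From dC/dt = 0: 0.00556·494 - 0.525 = 0.0402P*, so P* = 2.22/0.0402 = 55.2.

R* ≈ 494, C* ≈ 11.9, P* ≈ 55.2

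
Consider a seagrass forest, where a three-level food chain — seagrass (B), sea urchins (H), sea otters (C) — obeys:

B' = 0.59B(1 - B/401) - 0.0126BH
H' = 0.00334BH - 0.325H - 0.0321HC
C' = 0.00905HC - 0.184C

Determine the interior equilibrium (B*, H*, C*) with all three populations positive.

B* ≈ 227, H* ≈ 20.3, C* ≈ 13.5

From dC/dt = 0: 0.00905H* = 0.184, so H* = 20.3.
From dB/dt = 0: 0.59(1 - B*/401) = 0.0126·20.3, giving B* = 401·(1 - 0.434) = 227.
From dH/dt = 0: 0.00334·227 - 0.325 = 0.0321C*, so C* = 0.433/0.0321 = 13.5.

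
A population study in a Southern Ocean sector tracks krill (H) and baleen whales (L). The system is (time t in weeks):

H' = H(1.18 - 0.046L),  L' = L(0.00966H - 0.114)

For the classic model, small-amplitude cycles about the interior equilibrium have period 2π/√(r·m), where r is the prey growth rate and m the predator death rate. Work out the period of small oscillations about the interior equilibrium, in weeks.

Here r = 1.18 and m = 0.114, so r·m = 0.135.
ω = √0.135 = 0.367 per week, hence T = 2π/ω ≈ 17.1 weeks.

T ≈ 17.1 weeks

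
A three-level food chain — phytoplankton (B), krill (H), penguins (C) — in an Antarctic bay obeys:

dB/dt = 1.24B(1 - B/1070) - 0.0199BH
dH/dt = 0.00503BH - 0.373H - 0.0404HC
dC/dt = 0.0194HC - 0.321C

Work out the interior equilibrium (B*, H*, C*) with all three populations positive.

From dC/dt = 0: 0.0194H* = 0.321, so H* = 16.5.
From dB/dt = 0: 1.24(1 - B*/1070) = 0.0199·16.5, giving B* = 1070·(1 - 0.266) = 786.
From dH/dt = 0: 0.00503·786 - 0.373 = 0.0404C*, so C* = 3.58/0.0404 = 88.6.

B* ≈ 786, H* ≈ 16.5, C* ≈ 88.6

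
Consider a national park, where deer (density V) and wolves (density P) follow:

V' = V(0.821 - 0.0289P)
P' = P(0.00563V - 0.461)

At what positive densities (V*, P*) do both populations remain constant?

V* ≈ 81.9, P* ≈ 28.4

Set dP/dt = 0 with P > 0: 0.00563V - 0.461 = 0, so V* = 0.461/0.00563 = 81.9.
Set dV/dt = 0 with V > 0: 0.821 - 0.0289P = 0, so P* = 0.821/0.0289 = 28.4.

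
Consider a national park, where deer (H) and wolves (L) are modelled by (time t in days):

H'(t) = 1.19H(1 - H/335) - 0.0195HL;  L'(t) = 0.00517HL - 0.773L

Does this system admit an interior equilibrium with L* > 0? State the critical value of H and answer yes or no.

Threshold H = 150; K > 150, so yes, the predator persists.

The predator equation gives dL/dt > 0 only when H > 0.773/0.00517 = 150.
Without the predator, H → K = 335. Since 335 > 150, the predator can invade and persist.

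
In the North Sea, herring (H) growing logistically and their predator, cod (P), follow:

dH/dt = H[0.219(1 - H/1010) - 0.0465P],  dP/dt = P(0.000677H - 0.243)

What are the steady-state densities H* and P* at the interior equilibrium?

From dP/dt = 0 with P > 0: 0.000677H* = 0.243, so H* = 359.
Substitute into dH/dt = 0: 0.219(1 - 359/1010) = 0.0465P*.
The bracket is 0.645, giving P* = 0.141/0.0465 = 3.04.

H* ≈ 359, P* ≈ 3.04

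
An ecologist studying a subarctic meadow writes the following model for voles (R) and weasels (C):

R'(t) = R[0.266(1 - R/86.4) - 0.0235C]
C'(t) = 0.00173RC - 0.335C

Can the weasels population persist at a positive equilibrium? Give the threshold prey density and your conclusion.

Threshold R = 194; K < 194, so no, the predator goes extinct.

The predator equation gives dC/dt > 0 only when R > 0.335/0.00173 = 194.
Without the predator, R → K = 86.4. Since 86.4 < 194, the predator cannot invade.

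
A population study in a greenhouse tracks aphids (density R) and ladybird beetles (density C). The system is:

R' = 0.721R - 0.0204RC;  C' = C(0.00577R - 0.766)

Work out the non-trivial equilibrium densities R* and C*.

R* ≈ 133, C* ≈ 35.3

Set dC/dt = 0 with C > 0: 0.00577R - 0.766 = 0, so R* = 0.766/0.00577 = 133.
Set dR/dt = 0 with R > 0: 0.721 - 0.0204C = 0, so C* = 0.721/0.0204 = 35.3.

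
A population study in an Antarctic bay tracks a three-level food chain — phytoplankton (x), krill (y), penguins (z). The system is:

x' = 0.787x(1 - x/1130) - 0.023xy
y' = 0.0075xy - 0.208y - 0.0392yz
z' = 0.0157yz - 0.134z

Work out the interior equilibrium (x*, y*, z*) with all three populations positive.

x* ≈ 848, y* ≈ 8.54, z* ≈ 157

From dz/dt = 0: 0.0157y* = 0.134, so y* = 8.54.
From dx/dt = 0: 0.787(1 - x*/1130) = 0.023·8.54, giving x* = 1130·(1 - 0.249) = 848.
From dy/dt = 0: 0.0075·848 - 0.208 = 0.0392z*, so z* = 6.15/0.0392 = 157.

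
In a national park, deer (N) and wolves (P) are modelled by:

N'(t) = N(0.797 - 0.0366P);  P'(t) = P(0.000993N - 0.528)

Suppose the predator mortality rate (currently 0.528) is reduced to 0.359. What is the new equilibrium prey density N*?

At the interior fixed point, setting dP/dt = 0 with P > 0 fixes N* = (predator death rate)/(NP coefficient) — independent of the other coefficients.
With the change, N* = 0.359/0.000993 = 362; it falls from 532.

N* ≈ 362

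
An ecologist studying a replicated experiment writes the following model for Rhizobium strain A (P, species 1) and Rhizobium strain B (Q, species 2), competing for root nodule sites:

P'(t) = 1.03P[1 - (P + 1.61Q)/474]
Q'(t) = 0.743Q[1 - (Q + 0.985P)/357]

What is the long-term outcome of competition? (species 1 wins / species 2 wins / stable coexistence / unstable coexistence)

unstable coexistence (outcome depends on initial conditions)

Compare the nullcline intercepts: K1/α12 = 474/1.61 = 294 < K2 = 357; K2/α21 = 357/0.985 = 362 < K1 = 474.
Since both are reversed, neither can invade when rare; the interior point is a saddle.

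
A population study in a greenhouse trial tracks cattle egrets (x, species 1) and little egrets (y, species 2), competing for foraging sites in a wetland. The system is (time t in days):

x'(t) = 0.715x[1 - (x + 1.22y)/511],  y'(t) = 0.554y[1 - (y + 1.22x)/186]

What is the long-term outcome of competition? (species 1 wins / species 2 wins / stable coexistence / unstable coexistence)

species 1 excludes species 2

Compare the nullcline intercepts: K1/α12 = 511/1.22 = 419 > K2 = 186; K2/α21 = 186/1.22 = 152 < K1 = 511.
Since the inequalities point opposite ways, species 1 can invade but species 2 cannot.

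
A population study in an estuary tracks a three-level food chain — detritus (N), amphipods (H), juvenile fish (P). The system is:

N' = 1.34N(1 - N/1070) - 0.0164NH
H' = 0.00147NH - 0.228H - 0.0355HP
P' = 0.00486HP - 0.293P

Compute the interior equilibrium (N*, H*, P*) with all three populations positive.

N* ≈ 280, H* ≈ 60.3, P* ≈ 5.19

From dP/dt = 0: 0.00486H* = 0.293, so H* = 60.3.
From dN/dt = 0: 1.34(1 - N*/1070) = 0.0164·60.3, giving N* = 1070·(1 - 0.738) = 280.
From dH/dt = 0: 0.00147·280 - 0.228 = 0.0355P*, so P* = 0.184/0.0355 = 5.19.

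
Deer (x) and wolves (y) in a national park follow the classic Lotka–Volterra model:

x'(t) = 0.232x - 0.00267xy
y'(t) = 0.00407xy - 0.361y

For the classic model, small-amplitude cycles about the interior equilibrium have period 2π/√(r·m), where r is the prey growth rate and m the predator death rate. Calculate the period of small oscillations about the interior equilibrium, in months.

T ≈ 21.7 months

Here r = 0.232 and m = 0.361, so r·m = 0.0838.
ω = √0.0838 = 0.289 per month, hence T = 2π/ω ≈ 21.7 months.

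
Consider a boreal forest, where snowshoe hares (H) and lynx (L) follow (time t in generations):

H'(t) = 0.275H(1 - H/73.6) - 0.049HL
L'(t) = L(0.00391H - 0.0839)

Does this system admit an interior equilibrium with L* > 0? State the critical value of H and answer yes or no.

Threshold H = 21.5; K > 21.5, so yes, the predator persists.

The predator equation gives dL/dt > 0 only when H > 0.0839/0.00391 = 21.5.
Without the predator, H → K = 73.6. Since 73.6 > 21.5, the predator can invade and persist.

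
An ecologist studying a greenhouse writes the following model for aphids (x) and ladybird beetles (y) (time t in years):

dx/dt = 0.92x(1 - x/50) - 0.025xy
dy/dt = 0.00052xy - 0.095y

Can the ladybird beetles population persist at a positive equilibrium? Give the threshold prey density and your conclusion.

Threshold x = 183; K < 183, so no, the predator goes extinct.

The predator equation gives dy/dt > 0 only when x > 0.095/0.00052 = 183.
Without the predator, x → K = 50. Since 50 < 183, the predator cannot invade.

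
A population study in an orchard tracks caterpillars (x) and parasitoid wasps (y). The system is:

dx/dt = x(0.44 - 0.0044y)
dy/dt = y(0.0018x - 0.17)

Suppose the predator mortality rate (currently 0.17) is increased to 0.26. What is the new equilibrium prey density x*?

x* ≈ 144

At the interior fixed point, setting dy/dt = 0 with y > 0 fixes x* = (predator death rate)/(xy coefficient) — independent of the other coefficients.
With the change, x* = 0.26/0.0018 = 144; it rises from 94.4.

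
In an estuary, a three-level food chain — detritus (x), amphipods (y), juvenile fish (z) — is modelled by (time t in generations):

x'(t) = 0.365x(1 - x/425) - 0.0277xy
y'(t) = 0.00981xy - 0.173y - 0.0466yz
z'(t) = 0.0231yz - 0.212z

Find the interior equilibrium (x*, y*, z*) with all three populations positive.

x* ≈ 129, y* ≈ 9.18, z* ≈ 23.4

From dz/dt = 0: 0.0231y* = 0.212, so y* = 9.18.
From dx/dt = 0: 0.365(1 - x*/425) = 0.0277·9.18, giving x* = 425·(1 - 0.696) = 129.
From dy/dt = 0: 0.00981·129 - 0.173 = 0.0466z*, so z* = 1.09/0.0466 = 23.4.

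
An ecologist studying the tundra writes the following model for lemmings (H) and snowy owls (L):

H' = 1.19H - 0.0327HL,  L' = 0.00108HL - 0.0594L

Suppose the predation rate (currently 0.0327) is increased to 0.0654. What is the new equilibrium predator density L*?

L* ≈ 18.2

At the interior fixed point, setting dH/dt = 0 with H > 0 fixes L* = (prey growth rate)/(HL coefficient) — independent of the other coefficients.
With the change, L* = 1.19/0.0654 = 18.2; it falls from 36.4.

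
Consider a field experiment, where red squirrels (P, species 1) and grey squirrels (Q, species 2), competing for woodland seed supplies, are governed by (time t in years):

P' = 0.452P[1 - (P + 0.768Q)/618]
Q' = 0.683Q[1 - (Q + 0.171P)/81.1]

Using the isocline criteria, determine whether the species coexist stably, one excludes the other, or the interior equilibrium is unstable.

species 1 excludes species 2

Compare the nullcline intercepts: K1/α12 = 618/0.768 = 805 > K2 = 81.1; K2/α21 = 81.1/0.171 = 474 < K1 = 618.
Since the inequalities point opposite ways, species 1 can invade but species 2 cannot.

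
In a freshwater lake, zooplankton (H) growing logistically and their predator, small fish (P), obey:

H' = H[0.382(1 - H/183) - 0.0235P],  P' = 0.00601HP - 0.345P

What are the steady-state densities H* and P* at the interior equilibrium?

From dP/dt = 0 with P > 0: 0.00601H* = 0.345, so H* = 57.4.
Substitute into dH/dt = 0: 0.382(1 - 57.4/183) = 0.0235P*.
The bracket is 0.686, giving P* = 0.262/0.0235 = 11.2.

H* ≈ 57.4, P* ≈ 11.2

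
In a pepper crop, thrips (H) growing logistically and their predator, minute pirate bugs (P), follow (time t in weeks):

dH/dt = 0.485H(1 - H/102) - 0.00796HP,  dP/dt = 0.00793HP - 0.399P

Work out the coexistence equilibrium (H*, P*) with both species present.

H* ≈ 50.3, P* ≈ 30.9

From dP/dt = 0 with P > 0: 0.00793H* = 0.399, so H* = 50.3.
Substitute into dH/dt = 0: 0.485(1 - 50.3/102) = 0.00796P*.
The bracket is 0.507, giving P* = 0.246/0.00796 = 30.9.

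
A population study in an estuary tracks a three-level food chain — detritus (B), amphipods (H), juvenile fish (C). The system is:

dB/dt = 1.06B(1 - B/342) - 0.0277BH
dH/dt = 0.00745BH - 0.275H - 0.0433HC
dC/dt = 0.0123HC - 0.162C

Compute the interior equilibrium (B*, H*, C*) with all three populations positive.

B* ≈ 224, H* ≈ 13.2, C* ≈ 32.2

From dC/dt = 0: 0.0123H* = 0.162, so H* = 13.2.
From dB/dt = 0: 1.06(1 - B*/342) = 0.0277·13.2, giving B* = 342·(1 - 0.344) = 224.
From dH/dt = 0: 0.00745·224 - 0.275 = 0.0433C*, so C* = 1.4/0.0433 = 32.2.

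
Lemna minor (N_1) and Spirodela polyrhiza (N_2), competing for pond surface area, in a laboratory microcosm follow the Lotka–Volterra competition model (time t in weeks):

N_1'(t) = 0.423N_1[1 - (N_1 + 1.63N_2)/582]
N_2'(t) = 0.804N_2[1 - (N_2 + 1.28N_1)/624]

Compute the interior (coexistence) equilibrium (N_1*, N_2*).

N_1* ≈ 401, N_2* ≈ 111

Setting both brackets to zero gives the nullclines N_1 + 1.63N_2 = 582 and 1.28N_1 + N_2 = 624.
Substituting N_2 = 624 - 1.28N_1 into the first: N_1(1 - 1.63·1.28) = 582 - 1.63·624.
So N_1* = -435/-1.09 = 401, and then N_2* = 624 - 1.28·401 = 111.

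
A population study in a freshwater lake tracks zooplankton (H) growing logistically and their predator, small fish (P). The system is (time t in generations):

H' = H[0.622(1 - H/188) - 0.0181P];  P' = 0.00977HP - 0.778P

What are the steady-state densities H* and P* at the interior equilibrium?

H* ≈ 79.6, P* ≈ 19.8

From dP/dt = 0 with P > 0: 0.00977H* = 0.778, so H* = 79.6.
Substitute into dH/dt = 0: 0.622(1 - 79.6/188) = 0.0181P*.
The bracket is 0.576, giving P* = 0.359/0.0181 = 19.8.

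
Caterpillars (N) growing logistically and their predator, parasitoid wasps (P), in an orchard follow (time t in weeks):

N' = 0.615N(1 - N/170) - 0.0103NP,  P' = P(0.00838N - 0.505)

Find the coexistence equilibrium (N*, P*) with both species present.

N* ≈ 60.3, P* ≈ 38.5

From dP/dt = 0 with P > 0: 0.00838N* = 0.505, so N* = 60.3.
Substitute into dN/dt = 0: 0.615(1 - 60.3/170) = 0.0103P*.
The bracket is 0.646, giving P* = 0.397/0.0103 = 38.5.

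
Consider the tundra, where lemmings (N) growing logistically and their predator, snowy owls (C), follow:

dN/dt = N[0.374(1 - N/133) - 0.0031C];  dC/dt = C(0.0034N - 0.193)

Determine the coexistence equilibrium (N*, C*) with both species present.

N* ≈ 56.8, C* ≈ 69.2

From dC/dt = 0 with C > 0: 0.0034N* = 0.193, so N* = 56.8.
Substitute into dN/dt = 0: 0.374(1 - 56.8/133) = 0.0031C*.
The bracket is 0.573, giving C* = 0.214/0.0031 = 69.2.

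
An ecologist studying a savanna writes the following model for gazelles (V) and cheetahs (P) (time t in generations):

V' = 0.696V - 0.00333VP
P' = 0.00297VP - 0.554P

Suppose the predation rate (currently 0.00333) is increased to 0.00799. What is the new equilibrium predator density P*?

P* ≈ 87.1

At the interior fixed point, setting dV/dt = 0 with V > 0 fixes P* = (prey growth rate)/(VP coefficient) — independent of the other coefficients.
With the change, P* = 0.696/0.00799 = 87.1; it falls from 209.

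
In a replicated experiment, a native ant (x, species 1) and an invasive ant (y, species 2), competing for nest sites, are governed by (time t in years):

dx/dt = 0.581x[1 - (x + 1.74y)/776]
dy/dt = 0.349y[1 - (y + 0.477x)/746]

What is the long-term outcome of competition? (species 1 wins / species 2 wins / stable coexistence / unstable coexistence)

Compare the nullcline intercepts: K1/α12 = 776/1.74 = 446 < K2 = 746; K2/α21 = 746/0.477 = 1560 > K1 = 776.
Since the inequalities point opposite ways, species 2 can invade but species 1 cannot.

species 2 excludes species 1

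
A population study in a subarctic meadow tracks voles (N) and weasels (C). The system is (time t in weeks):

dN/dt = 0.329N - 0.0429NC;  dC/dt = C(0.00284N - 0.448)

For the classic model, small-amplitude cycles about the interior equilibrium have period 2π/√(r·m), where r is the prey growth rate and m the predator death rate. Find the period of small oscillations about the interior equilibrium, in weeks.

Here r = 0.329 and m = 0.448, so r·m = 0.147.
ω = √0.147 = 0.384 per week, hence T = 2π/ω ≈ 16.4 weeks.

T ≈ 16.4 weeks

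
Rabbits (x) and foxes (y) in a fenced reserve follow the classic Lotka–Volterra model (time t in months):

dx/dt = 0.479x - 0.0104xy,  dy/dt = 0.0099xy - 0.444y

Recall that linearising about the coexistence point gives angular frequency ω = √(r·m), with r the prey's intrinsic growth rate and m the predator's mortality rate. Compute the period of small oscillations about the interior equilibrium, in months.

T ≈ 13.6 months

Here r = 0.479 and m = 0.444, so r·m = 0.213.
ω = √0.213 = 0.461 per month, hence T = 2π/ω ≈ 13.6 months.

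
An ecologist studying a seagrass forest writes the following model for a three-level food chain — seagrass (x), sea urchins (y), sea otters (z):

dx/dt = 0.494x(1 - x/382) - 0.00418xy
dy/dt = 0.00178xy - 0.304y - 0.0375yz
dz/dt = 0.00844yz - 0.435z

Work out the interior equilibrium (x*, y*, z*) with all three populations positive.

x* ≈ 215, y* ≈ 51.5, z* ≈ 2.12

From dz/dt = 0: 0.00844y* = 0.435, so y* = 51.5.
From dx/dt = 0: 0.494(1 - x*/382) = 0.00418·51.5, giving x* = 382·(1 - 0.436) = 215.
From dy/dt = 0: 0.00178·215 - 0.304 = 0.0375z*, so z* = 0.0794/0.0375 = 2.12.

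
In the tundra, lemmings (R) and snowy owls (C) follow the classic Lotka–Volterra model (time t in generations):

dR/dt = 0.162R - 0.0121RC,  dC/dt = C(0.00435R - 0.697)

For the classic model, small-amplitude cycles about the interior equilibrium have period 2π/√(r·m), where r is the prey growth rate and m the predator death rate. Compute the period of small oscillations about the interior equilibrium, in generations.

T ≈ 18.7 generations

Here r = 0.162 and m = 0.697, so r·m = 0.113.
ω = √0.113 = 0.336 per generation, hence T = 2π/ω ≈ 18.7 generations.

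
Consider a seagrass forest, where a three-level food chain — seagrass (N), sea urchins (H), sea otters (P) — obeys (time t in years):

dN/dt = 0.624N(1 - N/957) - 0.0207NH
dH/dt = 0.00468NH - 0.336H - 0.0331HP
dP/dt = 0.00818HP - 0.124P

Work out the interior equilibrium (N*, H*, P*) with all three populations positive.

From dP/dt = 0: 0.00818H* = 0.124, so H* = 15.2.
From dN/dt = 0: 0.624(1 - N*/957) = 0.0207·15.2, giving N* = 957·(1 - 0.503) = 476.
From dH/dt = 0: 0.00468·476 - 0.336 = 0.0331P*, so P* = 1.89/0.0331 = 57.1.

N* ≈ 476, H* ≈ 15.2, P* ≈ 57.1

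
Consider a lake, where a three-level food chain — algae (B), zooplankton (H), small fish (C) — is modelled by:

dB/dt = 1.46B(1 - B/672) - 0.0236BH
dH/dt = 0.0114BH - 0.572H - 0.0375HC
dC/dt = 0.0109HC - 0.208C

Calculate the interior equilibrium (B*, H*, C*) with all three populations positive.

B* ≈ 465, H* ≈ 19.1, C* ≈ 126

From dC/dt = 0: 0.0109H* = 0.208, so H* = 19.1.
From dB/dt = 0: 1.46(1 - B*/672) = 0.0236·19.1, giving B* = 672·(1 - 0.308) = 465.
From dH/dt = 0: 0.0114·465 - 0.572 = 0.0375C*, so C* = 4.73/0.0375 = 126.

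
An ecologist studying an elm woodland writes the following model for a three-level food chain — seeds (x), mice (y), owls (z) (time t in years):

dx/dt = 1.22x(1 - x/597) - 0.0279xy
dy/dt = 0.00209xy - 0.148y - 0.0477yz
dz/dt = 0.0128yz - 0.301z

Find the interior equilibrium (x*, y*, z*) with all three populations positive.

From dz/dt = 0: 0.0128y* = 0.301, so y* = 23.5.
From dx/dt = 0: 1.22(1 - x*/597) = 0.0279·23.5, giving x* = 597·(1 - 0.538) = 276.
From dy/dt = 0: 0.00209·276 - 0.148 = 0.0477z*, so z* = 0.429/0.0477 = 8.99.

x* ≈ 276, y* ≈ 23.5, z* ≈ 8.99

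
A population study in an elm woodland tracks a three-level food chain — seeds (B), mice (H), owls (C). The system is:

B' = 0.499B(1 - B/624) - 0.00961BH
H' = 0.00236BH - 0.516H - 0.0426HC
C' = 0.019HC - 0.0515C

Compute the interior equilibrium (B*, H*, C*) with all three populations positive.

From dC/dt = 0: 0.019H* = 0.0515, so H* = 2.71.
From dB/dt = 0: 0.499(1 - B*/624) = 0.00961·2.71, giving B* = 624·(1 - 0.0522) = 591.
From dH/dt = 0: 0.00236·591 - 0.516 = 0.0426C*, so C* = 0.88/0.0426 = 20.7.

B* ≈ 591, H* ≈ 2.71, C* ≈ 20.7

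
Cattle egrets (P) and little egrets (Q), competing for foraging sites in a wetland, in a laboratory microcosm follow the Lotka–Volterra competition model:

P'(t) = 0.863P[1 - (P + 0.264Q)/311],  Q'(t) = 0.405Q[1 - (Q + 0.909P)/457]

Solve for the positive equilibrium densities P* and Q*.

Setting both brackets to zero gives the nullclines P + 0.264Q = 311 and 0.909P + Q = 457.
Substituting Q = 457 - 0.909P into the first: P(1 - 0.264·0.909) = 311 - 0.264·457.
So P* = 190/0.76 = 250, and then Q* = 457 - 0.909·250 = 229.

P* ≈ 250, Q* ≈ 229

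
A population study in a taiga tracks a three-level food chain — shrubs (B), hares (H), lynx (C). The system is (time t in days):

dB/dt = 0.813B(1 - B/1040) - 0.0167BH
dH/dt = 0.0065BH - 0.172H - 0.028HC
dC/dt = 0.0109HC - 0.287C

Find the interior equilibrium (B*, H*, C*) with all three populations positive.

From dC/dt = 0: 0.0109H* = 0.287, so H* = 26.3.
From dB/dt = 0: 0.813(1 - B*/1040) = 0.0167·26.3, giving B* = 1040·(1 - 0.541) = 478.
From dH/dt = 0: 0.0065·478 - 0.172 = 0.028C*, so C* = 2.93/0.028 = 105.

B* ≈ 478, H* ≈ 26.3, C* ≈ 105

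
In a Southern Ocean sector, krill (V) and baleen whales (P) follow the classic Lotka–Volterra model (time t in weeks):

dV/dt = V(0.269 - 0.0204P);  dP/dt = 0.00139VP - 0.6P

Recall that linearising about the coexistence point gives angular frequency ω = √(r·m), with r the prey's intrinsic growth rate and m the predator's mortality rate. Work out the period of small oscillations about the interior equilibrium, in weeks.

T ≈ 15.6 weeks

Here r = 0.269 and m = 0.6, so r·m = 0.161.
ω = √0.161 = 0.402 per week, hence T = 2π/ω ≈ 15.6 weeks.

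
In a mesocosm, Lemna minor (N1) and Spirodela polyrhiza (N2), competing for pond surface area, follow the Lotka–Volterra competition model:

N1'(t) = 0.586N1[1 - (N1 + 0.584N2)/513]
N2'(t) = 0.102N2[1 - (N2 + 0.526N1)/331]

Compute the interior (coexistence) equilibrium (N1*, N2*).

N1* ≈ 461, N2* ≈ 88.3

Setting both brackets to zero gives the nullclines N1 + 0.584N2 = 513 and 0.526N1 + N2 = 331.
Substituting N2 = 331 - 0.526N1 into the first: N1(1 - 0.584·0.526) = 513 - 0.584·331.
So N1* = 320/0.693 = 461, and then N2* = 331 - 0.526·461 = 88.3.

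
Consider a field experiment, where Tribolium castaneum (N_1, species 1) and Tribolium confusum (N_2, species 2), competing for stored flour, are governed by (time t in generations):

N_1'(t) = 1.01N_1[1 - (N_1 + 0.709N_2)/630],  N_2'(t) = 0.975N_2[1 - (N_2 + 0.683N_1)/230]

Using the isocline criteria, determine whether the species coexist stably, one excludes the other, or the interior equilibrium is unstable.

species 1 excludes species 2

Compare the nullcline intercepts: K1/α12 = 630/0.709 = 889 > K2 = 230; K2/α21 = 230/0.683 = 337 < K1 = 630.
Since the inequalities point opposite ways, species 1 can invade but species 2 cannot.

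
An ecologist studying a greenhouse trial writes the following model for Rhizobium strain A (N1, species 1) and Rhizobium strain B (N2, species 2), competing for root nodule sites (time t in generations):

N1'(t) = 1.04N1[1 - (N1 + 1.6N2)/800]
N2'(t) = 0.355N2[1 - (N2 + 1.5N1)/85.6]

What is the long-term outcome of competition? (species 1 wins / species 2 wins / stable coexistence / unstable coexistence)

Compare the nullcline intercepts: K1/α12 = 800/1.6 = 500 > K2 = 85.6; K2/α21 = 85.6/1.5 = 57.1 < K1 = 800.
Since the inequalities point opposite ways, species 1 can invade but species 2 cannot.

species 1 excludes species 2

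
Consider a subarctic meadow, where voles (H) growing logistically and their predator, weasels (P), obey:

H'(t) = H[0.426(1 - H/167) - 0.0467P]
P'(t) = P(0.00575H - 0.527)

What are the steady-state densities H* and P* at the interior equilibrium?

From dP/dt = 0 with P > 0: 0.00575H* = 0.527, so H* = 91.7.
Substitute into dH/dt = 0: 0.426(1 - 91.7/167) = 0.0467P*.
The bracket is 0.451, giving P* = 0.192/0.0467 = 4.12.

H* ≈ 91.7, P* ≈ 4.12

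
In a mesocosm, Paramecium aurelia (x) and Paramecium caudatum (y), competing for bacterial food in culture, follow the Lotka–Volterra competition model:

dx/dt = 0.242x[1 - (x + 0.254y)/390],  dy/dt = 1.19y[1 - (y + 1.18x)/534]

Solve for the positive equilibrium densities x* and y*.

Setting both brackets to zero gives the nullclines x + 0.254y = 390 and 1.18x + y = 534.
Substituting y = 534 - 1.18x into the first: x(1 - 0.254·1.18) = 390 - 0.254·534.
So x* = 254/0.7 = 363, and then y* = 534 - 1.18·363 = 105.

x* ≈ 363, y* ≈ 105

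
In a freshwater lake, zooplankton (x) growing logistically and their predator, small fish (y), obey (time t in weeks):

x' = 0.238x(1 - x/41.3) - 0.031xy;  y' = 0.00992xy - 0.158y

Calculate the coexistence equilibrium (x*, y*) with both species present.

From dy/dt = 0 with y > 0: 0.00992x* = 0.158, so x* = 15.9.
Substitute into dx/dt = 0: 0.238(1 - 15.9/41.3) = 0.031y*.
The bracket is 0.614, giving y* = 0.146/0.031 = 4.72.

x* ≈ 15.9, y* ≈ 4.72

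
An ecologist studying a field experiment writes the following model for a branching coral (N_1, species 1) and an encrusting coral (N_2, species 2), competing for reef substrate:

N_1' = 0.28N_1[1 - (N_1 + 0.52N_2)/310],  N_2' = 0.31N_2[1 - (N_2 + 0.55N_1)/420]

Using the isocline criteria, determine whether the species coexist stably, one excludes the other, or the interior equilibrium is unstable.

stable coexistence

Compare the nullcline intercepts: K1/α12 = 310/0.52 = 596 > K2 = 420; K2/α21 = 420/0.55 = 764 > K1 = 310.
Since both inequalities hold, each species can invade when rare, so the interior equilibrium is stable.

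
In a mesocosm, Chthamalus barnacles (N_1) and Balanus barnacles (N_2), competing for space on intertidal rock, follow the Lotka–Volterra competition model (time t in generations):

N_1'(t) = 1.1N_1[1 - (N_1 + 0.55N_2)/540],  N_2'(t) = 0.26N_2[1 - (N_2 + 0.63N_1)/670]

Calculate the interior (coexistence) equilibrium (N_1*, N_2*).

Setting both brackets to zero gives the nullclines N_1 + 0.55N_2 = 540 and 0.63N_1 + N_2 = 670.
Substituting N_2 = 670 - 0.63N_1 into the first: N_1(1 - 0.55·0.63) = 540 - 0.55·670.
So N_1* = 171/0.653 = 262, and then N_2* = 670 - 0.63·262 = 505.

N_1* ≈ 262, N_2* ≈ 505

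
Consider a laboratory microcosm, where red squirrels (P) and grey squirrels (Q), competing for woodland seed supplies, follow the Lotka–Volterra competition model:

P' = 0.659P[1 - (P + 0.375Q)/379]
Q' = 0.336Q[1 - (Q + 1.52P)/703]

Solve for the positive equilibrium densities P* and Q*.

P* ≈ 268, Q* ≈ 295

Setting both brackets to zero gives the nullclines P + 0.375Q = 379 and 1.52P + Q = 703.
Substituting Q = 703 - 1.52P into the first: P(1 - 0.375·1.52) = 379 - 0.375·703.
So P* = 115/0.43 = 268, and then Q* = 703 - 1.52·268 = 295.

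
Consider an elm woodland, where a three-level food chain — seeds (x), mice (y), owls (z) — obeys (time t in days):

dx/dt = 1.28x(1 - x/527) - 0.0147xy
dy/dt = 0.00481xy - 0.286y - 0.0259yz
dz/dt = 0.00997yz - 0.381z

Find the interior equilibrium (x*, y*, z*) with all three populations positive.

From dz/dt = 0: 0.00997y* = 0.381, so y* = 38.2.
From dx/dt = 0: 1.28(1 - x*/527) = 0.0147·38.2, giving x* = 527·(1 - 0.439) = 296.
From dy/dt = 0: 0.00481·296 - 0.286 = 0.0259z*, so z* = 1.14/0.0259 = 43.9.

x* ≈ 296, y* ≈ 38.2, z* ≈ 43.9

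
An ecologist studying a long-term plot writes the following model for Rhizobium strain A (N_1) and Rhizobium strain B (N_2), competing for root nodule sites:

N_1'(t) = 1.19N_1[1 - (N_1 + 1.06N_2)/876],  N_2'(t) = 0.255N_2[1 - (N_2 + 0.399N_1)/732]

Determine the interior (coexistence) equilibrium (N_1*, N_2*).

N_1* ≈ 173, N_2* ≈ 663

Setting both brackets to zero gives the nullclines N_1 + 1.06N_2 = 876 and 0.399N_1 + N_2 = 732.
Substituting N_2 = 732 - 0.399N_1 into the first: N_1(1 - 1.06·0.399) = 876 - 1.06·732.
So N_1* = 100/0.577 = 173, and then N_2* = 732 - 0.399·173 = 663.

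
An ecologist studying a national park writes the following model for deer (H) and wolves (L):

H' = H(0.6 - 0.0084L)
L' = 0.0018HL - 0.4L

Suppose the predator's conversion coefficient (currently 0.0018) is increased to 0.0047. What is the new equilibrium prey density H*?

At the interior fixed point, setting dL/dt = 0 with L > 0 fixes H* = (predator death rate)/(HL coefficient) — independent of the other coefficients.
With the change, H* = 0.4/0.0047 = 85.1; it falls from 222.

H* ≈ 85.1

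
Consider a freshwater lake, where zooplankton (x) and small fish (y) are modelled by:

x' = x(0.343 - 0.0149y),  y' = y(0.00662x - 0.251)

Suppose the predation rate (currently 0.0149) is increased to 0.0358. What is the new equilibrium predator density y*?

y* ≈ 9.58

At the interior fixed point, setting dx/dt = 0 with x > 0 fixes y* = (prey growth rate)/(xy coefficient) — independent of the other coefficients.
With the change, y* = 0.343/0.0358 = 9.58; it falls from 23.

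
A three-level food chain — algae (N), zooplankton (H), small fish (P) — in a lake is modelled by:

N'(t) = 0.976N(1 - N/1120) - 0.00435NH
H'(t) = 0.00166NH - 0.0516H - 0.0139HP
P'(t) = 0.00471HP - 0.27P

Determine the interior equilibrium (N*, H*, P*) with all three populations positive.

N* ≈ 834, H* ≈ 57.3, P* ≈ 95.9

From dP/dt = 0: 0.00471H* = 0.27, so H* = 57.3.
From dN/dt = 0: 0.976(1 - N*/1120) = 0.00435·57.3, giving N* = 1120·(1 - 0.255) = 834.
From dH/dt = 0: 0.00166·834 - 0.0516 = 0.0139P*, so P* = 1.33/0.0139 = 95.9.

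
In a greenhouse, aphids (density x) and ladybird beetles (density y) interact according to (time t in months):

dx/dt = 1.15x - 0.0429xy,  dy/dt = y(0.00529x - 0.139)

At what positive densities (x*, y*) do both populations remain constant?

Set dy/dt = 0 with y > 0: 0.00529x - 0.139 = 0, so x* = 0.139/0.00529 = 26.3.
Set dx/dt = 0 with x > 0: 1.15 - 0.0429y = 0, so y* = 1.15/0.0429 = 26.8.

x* ≈ 26.3, y* ≈ 26.8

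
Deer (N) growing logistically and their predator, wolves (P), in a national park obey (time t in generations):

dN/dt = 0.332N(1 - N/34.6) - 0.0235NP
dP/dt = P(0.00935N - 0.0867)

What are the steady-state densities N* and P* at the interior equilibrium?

N* ≈ 9.27, P* ≈ 10.3

From dP/dt = 0 with P > 0: 0.00935N* = 0.0867, so N* = 9.27.
Substitute into dN/dt = 0: 0.332(1 - 9.27/34.6) = 0.0235P*.
The bracket is 0.732, giving P* = 0.243/0.0235 = 10.3.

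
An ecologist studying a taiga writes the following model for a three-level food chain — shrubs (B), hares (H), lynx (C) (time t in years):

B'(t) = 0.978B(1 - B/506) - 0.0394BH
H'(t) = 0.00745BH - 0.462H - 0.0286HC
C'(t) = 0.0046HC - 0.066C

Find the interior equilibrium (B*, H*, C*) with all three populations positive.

From dC/dt = 0: 0.0046H* = 0.066, so H* = 14.3.
From dB/dt = 0: 0.978(1 - B*/506) = 0.0394·14.3, giving B* = 506·(1 - 0.578) = 214.
From dH/dt = 0: 0.00745·214 - 0.462 = 0.0286C*, so C* = 1.13/0.0286 = 39.5.

B* ≈ 214, H* ≈ 14.3, C* ≈ 39.5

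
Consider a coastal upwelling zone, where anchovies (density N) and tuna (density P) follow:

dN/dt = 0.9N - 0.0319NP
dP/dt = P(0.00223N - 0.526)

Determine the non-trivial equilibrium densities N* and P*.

N* ≈ 236, P* ≈ 28.2

Set dP/dt = 0 with P > 0: 0.00223N - 0.526 = 0, so N* = 0.526/0.00223 = 236.
Set dN/dt = 0 with N > 0: 0.9 - 0.0319P = 0, so P* = 0.9/0.0319 = 28.2.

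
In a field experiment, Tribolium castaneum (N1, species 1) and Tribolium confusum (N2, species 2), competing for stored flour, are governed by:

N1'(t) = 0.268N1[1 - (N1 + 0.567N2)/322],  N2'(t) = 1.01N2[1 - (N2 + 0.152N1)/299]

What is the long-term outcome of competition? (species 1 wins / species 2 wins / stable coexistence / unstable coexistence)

stable coexistence

Compare the nullcline intercepts: K1/α12 = 322/0.567 = 568 > K2 = 299; K2/α21 = 299/0.152 = 1970 > K1 = 322.
Since both inequalities hold, each species can invade when rare, so the interior equilibrium is stable.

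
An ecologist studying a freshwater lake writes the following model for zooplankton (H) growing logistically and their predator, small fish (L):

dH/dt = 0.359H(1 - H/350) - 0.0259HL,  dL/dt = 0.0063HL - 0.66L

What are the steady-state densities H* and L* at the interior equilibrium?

H* ≈ 105, L* ≈ 9.71

From dL/dt = 0 with L > 0: 0.0063H* = 0.66, so H* = 105.
Substitute into dH/dt = 0: 0.359(1 - 105/350) = 0.0259L*.
The bracket is 0.701, giving L* = 0.252/0.0259 = 9.71.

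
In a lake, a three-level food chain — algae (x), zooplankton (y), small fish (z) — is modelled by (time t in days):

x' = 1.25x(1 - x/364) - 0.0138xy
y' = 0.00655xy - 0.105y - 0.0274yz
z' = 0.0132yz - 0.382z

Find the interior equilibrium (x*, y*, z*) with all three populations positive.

x* ≈ 248, y* ≈ 28.9, z* ≈ 55.4

From dz/dt = 0: 0.0132y* = 0.382, so y* = 28.9.
From dx/dt = 0: 1.25(1 - x*/364) = 0.0138·28.9, giving x* = 364·(1 - 0.319) = 248.
From dy/dt = 0: 0.00655·248 - 0.105 = 0.0274z*, so z* = 1.52/0.0274 = 55.4.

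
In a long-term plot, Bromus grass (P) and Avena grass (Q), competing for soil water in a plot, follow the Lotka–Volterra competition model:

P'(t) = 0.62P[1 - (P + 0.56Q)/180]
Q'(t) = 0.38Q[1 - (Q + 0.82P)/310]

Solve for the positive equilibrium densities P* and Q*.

P* ≈ 11.8, Q* ≈ 300

Setting both brackets to zero gives the nullclines P + 0.56Q = 180 and 0.82P + Q = 310.
Substituting Q = 310 - 0.82P into the first: P(1 - 0.56·0.82) = 180 - 0.56·310.
So P* = 6.4/0.541 = 11.8, and then Q* = 310 - 0.82·11.8 = 300.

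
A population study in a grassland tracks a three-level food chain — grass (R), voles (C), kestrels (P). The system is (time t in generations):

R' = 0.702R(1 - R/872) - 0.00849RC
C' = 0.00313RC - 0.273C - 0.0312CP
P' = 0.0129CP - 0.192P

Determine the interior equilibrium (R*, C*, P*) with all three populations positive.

R* ≈ 715, C* ≈ 14.9, P* ≈ 63

From dP/dt = 0: 0.0129C* = 0.192, so C* = 14.9.
From dR/dt = 0: 0.702(1 - R*/872) = 0.00849·14.9, giving R* = 872·(1 - 0.18) = 715.
From dC/dt = 0: 0.00313·715 - 0.273 = 0.0312P*, so P* = 1.97/0.0312 = 63.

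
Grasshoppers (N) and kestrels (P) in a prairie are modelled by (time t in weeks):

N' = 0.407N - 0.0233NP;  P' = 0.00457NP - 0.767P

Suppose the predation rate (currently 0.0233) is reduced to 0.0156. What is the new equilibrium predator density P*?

At the interior fixed point, setting dN/dt = 0 with N > 0 fixes P* = (prey growth rate)/(NP coefficient) — independent of the other coefficients.
With the change, P* = 0.407/0.0156 = 26.1; it rises from 17.5.

P* ≈ 26.1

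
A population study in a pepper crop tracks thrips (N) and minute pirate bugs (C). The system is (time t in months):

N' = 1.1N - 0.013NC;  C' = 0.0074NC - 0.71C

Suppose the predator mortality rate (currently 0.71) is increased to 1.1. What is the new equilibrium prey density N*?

N* ≈ 149

At the interior fixed point, setting dC/dt = 0 with C > 0 fixes N* = (predator death rate)/(NC coefficient) — independent of the other coefficients.
With the change, N* = 1.1/0.0074 = 149; it rises from 95.9.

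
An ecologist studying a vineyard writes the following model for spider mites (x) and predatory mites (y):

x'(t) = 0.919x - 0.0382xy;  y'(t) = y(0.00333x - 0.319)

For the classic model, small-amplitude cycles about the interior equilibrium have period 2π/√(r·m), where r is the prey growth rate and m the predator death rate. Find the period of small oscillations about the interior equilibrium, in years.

Here r = 0.919 and m = 0.319, so r·m = 0.293.
ω = √0.293 = 0.541 per year, hence T = 2π/ω ≈ 11.6 years.

T ≈ 11.6 years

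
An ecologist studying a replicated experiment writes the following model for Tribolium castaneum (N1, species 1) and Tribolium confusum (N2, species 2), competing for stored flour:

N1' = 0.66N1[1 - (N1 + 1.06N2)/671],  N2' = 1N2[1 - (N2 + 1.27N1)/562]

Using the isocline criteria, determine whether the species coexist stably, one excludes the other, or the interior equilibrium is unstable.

Compare the nullcline intercepts: K1/α12 = 671/1.06 = 633 > K2 = 562; K2/α21 = 562/1.27 = 443 < K1 = 671.
Since the inequalities point opposite ways, species 1 can invade but species 2 cannot.

species 1 excludes species 2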